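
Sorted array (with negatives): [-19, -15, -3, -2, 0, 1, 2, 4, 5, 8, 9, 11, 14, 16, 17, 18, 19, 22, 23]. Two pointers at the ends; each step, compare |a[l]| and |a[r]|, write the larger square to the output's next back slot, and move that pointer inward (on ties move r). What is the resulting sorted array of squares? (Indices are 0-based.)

l=0 r=18: |-19|<=|23| out[18]=529, r--
l=0 r=17: |-19|<=|22| out[17]=484, r--
l=0 r=16: |-19|<=|19| out[16]=361, r--
l=0 r=15: |-19|>|18| out[15]=361, l++
l=1 r=15: |-15|<=|18| out[14]=324, r--
l=1 r=14: |-15|<=|17| out[13]=289, r--
l=1 r=13: |-15|<=|16| out[12]=256, r--
l=1 r=12: |-15|>|14| out[11]=225, l++
l=2 r=12: |-3|<=|14| out[10]=196, r--
l=2 r=11: |-3|<=|11| out[9]=121, r--
l=2 r=10: |-3|<=|9| out[8]=81, r--
l=2 r=9: |-3|<=|8| out[7]=64, r--
l=2 r=8: |-3|<=|5| out[6]=25, r--
l=2 r=7: |-3|<=|4| out[5]=16, r--
l=2 r=6: |-3|>|2| out[4]=9, l++
l=3 r=6: |-2|<=|2| out[3]=4, r--
l=3 r=5: |-2|>|1| out[2]=4, l++
l=4 r=5: |0|<=|1| out[1]=1, r--
l=4 r=4: |0|<=|0| out[0]=0, r--

[0, 1, 4, 4, 9, 16, 25, 64, 81, 121, 196, 225, 256, 289, 324, 361, 361, 484, 529]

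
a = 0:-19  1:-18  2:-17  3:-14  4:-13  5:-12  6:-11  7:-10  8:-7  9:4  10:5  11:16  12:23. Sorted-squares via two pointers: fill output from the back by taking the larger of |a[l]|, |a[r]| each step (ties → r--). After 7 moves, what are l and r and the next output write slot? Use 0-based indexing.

[0,12] |-19|<=|23| out[12]=529 → r--
[0,11] |-19|>|16| out[11]=361 → l++
[1,11] |-18|>|16| out[10]=324 → l++
[2,11] |-17|>|16| out[9]=289 → l++
[3,11] |-14|<=|16| out[8]=256 → r--
[3,10] |-14|>|5| out[7]=196 → l++
[4,10] |-13|>|5| out[6]=169 → l++

l=5, r=10, next write slot=5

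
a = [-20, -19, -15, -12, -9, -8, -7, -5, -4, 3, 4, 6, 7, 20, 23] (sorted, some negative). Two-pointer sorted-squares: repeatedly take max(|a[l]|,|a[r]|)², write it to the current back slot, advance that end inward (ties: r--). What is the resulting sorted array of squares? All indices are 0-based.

l=0 r=14: |-20|<=|23| out[14]=529, r--
l=0 r=13: |-20|<=|20| out[13]=400, r--
l=0 r=12: |-20|>|7| out[12]=400, l++
l=1 r=12: |-19|>|7| out[11]=361, l++
l=2 r=12: |-15|>|7| out[10]=225, l++
l=3 r=12: |-12|>|7| out[9]=144, l++
l=4 r=12: |-9|>|7| out[8]=81, l++
l=5 r=12: |-8|>|7| out[7]=64, l++
l=6 r=12: |-7|<=|7| out[6]=49, r--
l=6 r=11: |-7|>|6| out[5]=49, l++
l=7 r=11: |-5|<=|6| out[4]=36, r--
l=7 r=10: |-5|>|4| out[3]=25, l++
l=8 r=10: |-4|<=|4| out[2]=16, r--
l=8 r=9: |-4|>|3| out[1]=16, l++
l=9 r=9: |3|<=|3| out[0]=9, r--

[9, 16, 16, 25, 36, 49, 49, 64, 81, 144, 225, 361, 400, 400, 529]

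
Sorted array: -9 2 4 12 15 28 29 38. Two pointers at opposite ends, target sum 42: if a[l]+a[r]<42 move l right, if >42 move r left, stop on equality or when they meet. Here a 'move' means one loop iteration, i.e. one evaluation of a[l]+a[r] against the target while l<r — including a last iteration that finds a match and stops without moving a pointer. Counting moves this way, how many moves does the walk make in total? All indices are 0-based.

[0,7] -9+38=29 <42 → l++
[1,7] 2+38=40 <42 → l++
[2,7] 4+38=42 → found

3 moves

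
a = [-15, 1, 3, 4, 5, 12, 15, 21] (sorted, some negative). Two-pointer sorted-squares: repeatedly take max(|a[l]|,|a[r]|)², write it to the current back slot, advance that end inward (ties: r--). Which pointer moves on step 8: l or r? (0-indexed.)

[0,7] |-15|<=|21| out[7]=441 → r--
[0,6] |-15|<=|15| out[6]=225 → r--
[0,5] |-15|>|12| out[5]=225 → l++
[1,5] |1|<=|12| out[4]=144 → r--
[1,4] |1|<=|5| out[3]=25 → r--
[1,3] |1|<=|4| out[2]=16 → r--
[1,2] |1|<=|3| out[1]=9 → r--
[1,1] |1|<=|1| out[0]=1 → r--

r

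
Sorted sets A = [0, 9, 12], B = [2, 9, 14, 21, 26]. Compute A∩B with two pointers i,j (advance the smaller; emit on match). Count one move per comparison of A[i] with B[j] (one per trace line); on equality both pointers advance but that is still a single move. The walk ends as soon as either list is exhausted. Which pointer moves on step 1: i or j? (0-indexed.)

i=0 j=0: 0<2, i++

i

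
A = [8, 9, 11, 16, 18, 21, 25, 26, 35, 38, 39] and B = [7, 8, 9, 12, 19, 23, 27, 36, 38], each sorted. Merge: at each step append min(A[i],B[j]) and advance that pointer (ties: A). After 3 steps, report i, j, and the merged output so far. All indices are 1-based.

[i=1,j=1] A[i]=8>B[j]=7 take 7 → j++
[i=1,j=2] A[i]=8<=B[j]=8 take 8 → i++
[i=2,j=2] A[i]=9>B[j]=8 take 8 → j++

i=2, j=3, merged so far=[7, 8, 8]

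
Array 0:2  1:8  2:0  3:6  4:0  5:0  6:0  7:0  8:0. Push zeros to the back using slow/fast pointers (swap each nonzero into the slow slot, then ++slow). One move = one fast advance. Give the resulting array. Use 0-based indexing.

[2, 8, 6, 0, 0, 0, 0, 0, 0]

slow=0 fast=0: a[fast]=2≠0 swap→a[0]=2, slow++,fast++
slow=1 fast=1: a[fast]=8≠0 swap→a[1]=8, slow++,fast++
slow=2 fast=2: a[fast]=0, fast++
slow=2 fast=3: a[fast]=6≠0 swap→a[2]=6, slow++,fast++
slow=3 fast=4: a[fast]=0, fast++
slow=3 fast=5: a[fast]=0, fast++
slow=3 fast=6: a[fast]=0, fast++
slow=3 fast=7: a[fast]=0, fast++
slow=3 fast=8: a[fast]=0, fast++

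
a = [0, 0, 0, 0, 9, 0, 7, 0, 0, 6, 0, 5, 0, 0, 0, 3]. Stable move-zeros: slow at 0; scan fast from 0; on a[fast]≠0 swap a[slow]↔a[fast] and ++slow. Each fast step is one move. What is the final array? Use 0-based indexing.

[9, 7, 6, 5, 3, 0, 0, 0, 0, 0, 0, 0, 0, 0, 0, 0]

slow=0 fast=0: a[fast]=0, fast++
slow=0 fast=1: a[fast]=0, fast++
slow=0 fast=2: a[fast]=0, fast++
slow=0 fast=3: a[fast]=0, fast++
slow=0 fast=4: a[fast]=9≠0 swap→a[0]=9, slow++,fast++
slow=1 fast=5: a[fast]=0, fast++
slow=1 fast=6: a[fast]=7≠0 swap→a[1]=7, slow++,fast++
slow=2 fast=7: a[fast]=0, fast++
slow=2 fast=8: a[fast]=0, fast++
slow=2 fast=9: a[fast]=6≠0 swap→a[2]=6, slow++,fast++
slow=3 fast=10: a[fast]=0, fast++
slow=3 fast=11: a[fast]=5≠0 swap→a[3]=5, slow++,fast++
slow=4 fast=12: a[fast]=0, fast++
slow=4 fast=13: a[fast]=0, fast++
slow=4 fast=14: a[fast]=0, fast++
slow=4 fast=15: a[fast]=3≠0 swap→a[4]=3, slow++,fast++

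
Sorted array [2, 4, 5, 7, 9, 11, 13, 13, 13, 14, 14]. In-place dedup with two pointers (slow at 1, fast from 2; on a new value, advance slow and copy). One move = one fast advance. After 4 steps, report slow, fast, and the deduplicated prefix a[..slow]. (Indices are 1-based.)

(s=1,f=2) a[fast]=4≠a[slow]=2 write a[2]=4 → slow++,fast++
(s=2,f=3) a[fast]=5≠a[slow]=4 write a[3]=5 → slow++,fast++
(s=3,f=4) a[fast]=7≠a[slow]=5 write a[4]=7 → slow++,fast++
(s=4,f=5) a[fast]=9≠a[slow]=7 write a[5]=9 → slow++,fast++

slow=5, fast=6, prefix=[2, 4, 5, 7, 9]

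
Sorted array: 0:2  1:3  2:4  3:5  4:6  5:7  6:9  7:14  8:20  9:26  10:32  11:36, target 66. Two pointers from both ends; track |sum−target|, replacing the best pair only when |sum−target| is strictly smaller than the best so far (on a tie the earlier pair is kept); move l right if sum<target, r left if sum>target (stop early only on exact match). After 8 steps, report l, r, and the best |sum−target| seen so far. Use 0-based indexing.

[0,11] 2+36=38 d=28 * → l++
[1,11] 3+36=39 d=27 * → l++
[2,11] 4+36=40 d=26 * → l++
[3,11] 5+36=41 d=25 * → l++
[4,11] 6+36=42 d=24 * → l++
[5,11] 7+36=43 d=23 * → l++
[6,11] 9+36=45 d=21 * → l++
[7,11] 14+36=50 d=16 * → l++

l=8, r=11, best |Δ|=16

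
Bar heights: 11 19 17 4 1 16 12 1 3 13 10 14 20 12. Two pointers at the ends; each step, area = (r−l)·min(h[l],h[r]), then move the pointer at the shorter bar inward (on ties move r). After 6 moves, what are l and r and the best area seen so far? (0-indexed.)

l=0 r=13: min(11,12)*13=143 best=143 *, l++
l=1 r=13: min(19,12)*12=144 best=144 *, r--
l=1 r=12: min(19,20)*11=209 best=209 *, l++
l=2 r=12: min(17,20)*10=170 best=209, l++
l=3 r=12: min(4,20)*9=36 best=209, l++
l=4 r=12: min(1,20)*8=8 best=209, l++

l=5, r=12, best area=209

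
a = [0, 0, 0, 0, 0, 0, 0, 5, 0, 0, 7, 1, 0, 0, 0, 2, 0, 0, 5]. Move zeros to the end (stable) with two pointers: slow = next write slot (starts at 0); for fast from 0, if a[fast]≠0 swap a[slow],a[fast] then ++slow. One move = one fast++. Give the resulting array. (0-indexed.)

(s=0,f=0) a[fast]=0 → fast++
(s=0,f=1) a[fast]=0 → fast++
(s=0,f=2) a[fast]=0 → fast++
(s=0,f=3) a[fast]=0 → fast++
(s=0,f=4) a[fast]=0 → fast++
(s=0,f=5) a[fast]=0 → fast++
(s=0,f=6) a[fast]=0 → fast++
(s=0,f=7) a[fast]=5≠0 swap→a[0]=5 → slow++,fast++
(s=1,f=8) a[fast]=0 → fast++
(s=1,f=9) a[fast]=0 → fast++
(s=1,f=10) a[fast]=7≠0 swap→a[1]=7 → slow++,fast++
(s=2,f=11) a[fast]=1≠0 swap→a[2]=1 → slow++,fast++
(s=3,f=12) a[fast]=0 → fast++
(s=3,f=13) a[fast]=0 → fast++
(s=3,f=14) a[fast]=0 → fast++
(s=3,f=15) a[fast]=2≠0 swap→a[3]=2 → slow++,fast++
(s=4,f=16) a[fast]=0 → fast++
(s=4,f=17) a[fast]=0 → fast++
(s=4,f=18) a[fast]=5≠0 swap→a[4]=5 → slow++,fast++

[5, 7, 1, 2, 5, 0, 0, 0, 0, 0, 0, 0, 0, 0, 0, 0, 0, 0, 0]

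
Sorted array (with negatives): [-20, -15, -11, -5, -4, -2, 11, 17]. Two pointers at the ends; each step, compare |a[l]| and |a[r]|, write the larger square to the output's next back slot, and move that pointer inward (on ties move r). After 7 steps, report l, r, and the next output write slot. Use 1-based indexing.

[1,8] |-20|>|17| out[8]=400 → l++
[2,8] |-15|<=|17| out[7]=289 → r--
[2,7] |-15|>|11| out[6]=225 → l++
[3,7] |-11|<=|11| out[5]=121 → r--
[3,6] |-11|>|-2| out[4]=121 → l++
[4,6] |-5|>|-2| out[3]=25 → l++
[5,6] |-4|>|-2| out[2]=16 → l++

l=6, r=6, next write slot=1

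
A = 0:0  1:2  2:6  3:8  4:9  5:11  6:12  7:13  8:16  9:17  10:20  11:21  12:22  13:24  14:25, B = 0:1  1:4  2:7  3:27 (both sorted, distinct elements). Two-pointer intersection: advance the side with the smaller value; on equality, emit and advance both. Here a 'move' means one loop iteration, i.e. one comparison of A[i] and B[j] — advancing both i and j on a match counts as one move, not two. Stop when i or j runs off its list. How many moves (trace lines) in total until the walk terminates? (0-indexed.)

i=0 j=0: 0<1, i++
i=1 j=0: 2>1, j++
i=1 j=1: 2<4, i++
i=2 j=1: 6>4, j++
i=2 j=2: 6<7, i++
i=3 j=2: 8>7, j++
i=3 j=3: 8<27, i++
i=4 j=3: 9<27, i++
i=5 j=3: 11<27, i++
i=6 j=3: 12<27, i++
i=7 j=3: 13<27, i++
i=8 j=3: 16<27, i++
i=9 j=3: 17<27, i++
i=10 j=3: 20<27, i++
i=11 j=3: 21<27, i++
i=12 j=3: 22<27, i++
i=13 j=3: 24<27, i++
i=14 j=3: 25<27, i++

18 moves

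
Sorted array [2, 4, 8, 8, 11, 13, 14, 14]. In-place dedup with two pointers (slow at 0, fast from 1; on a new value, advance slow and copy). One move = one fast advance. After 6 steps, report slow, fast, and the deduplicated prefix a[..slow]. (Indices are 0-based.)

(s=0,f=1) a[fast]=4≠a[slow]=2 write a[1]=4 → slow++,fast++
(s=1,f=2) a[fast]=8≠a[slow]=4 write a[2]=8 → slow++,fast++
(s=2,f=3) a[fast]=8=a[slow] dup → fast++
(s=2,f=4) a[fast]=11≠a[slow]=8 write a[3]=11 → slow++,fast++
(s=3,f=5) a[fast]=13≠a[slow]=11 write a[4]=13 → slow++,fast++
(s=4,f=6) a[fast]=14≠a[slow]=13 write a[5]=14 → slow++,fast++

slow=5, fast=7, prefix=[2, 4, 8, 11, 13, 14]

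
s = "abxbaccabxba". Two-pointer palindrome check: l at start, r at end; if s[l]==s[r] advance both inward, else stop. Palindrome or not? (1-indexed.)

palindrome

l=1 r=12: 'a'=='a', l++,r--
l=2 r=11: 'b'=='b', l++,r--
l=3 r=10: 'x'=='x', l++,r--
l=4 r=9: 'b'=='b', l++,r--
l=5 r=8: 'a'=='a', l++,r--
l=6 r=7: 'c'=='c', l++,r--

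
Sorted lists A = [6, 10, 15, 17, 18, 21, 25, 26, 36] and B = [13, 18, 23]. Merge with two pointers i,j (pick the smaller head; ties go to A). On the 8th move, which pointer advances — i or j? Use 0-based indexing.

[i=0,j=0] A[i]=6<=B[j]=13 take 6 → i++
[i=1,j=0] A[i]=10<=B[j]=13 take 10 → i++
[i=2,j=0] A[i]=15>B[j]=13 take 13 → j++
[i=2,j=1] A[i]=15<=B[j]=18 take 15 → i++
[i=3,j=1] A[i]=17<=B[j]=18 take 17 → i++
[i=4,j=1] A[i]=18<=B[j]=18 take 18 → i++
[i=5,j=1] A[i]=21>B[j]=18 take 18 → j++
[i=5,j=2] A[i]=21<=B[j]=23 take 21 → i++

i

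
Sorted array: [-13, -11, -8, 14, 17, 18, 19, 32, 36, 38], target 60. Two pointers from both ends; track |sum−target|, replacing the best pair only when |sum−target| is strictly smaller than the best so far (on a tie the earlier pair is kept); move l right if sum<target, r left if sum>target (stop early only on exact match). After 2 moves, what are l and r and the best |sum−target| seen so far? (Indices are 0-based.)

[0,9] -13+38=25 d=35 * → l++
[1,9] -11+38=27 d=33 * → l++

l=2, r=9, best |Δ|=33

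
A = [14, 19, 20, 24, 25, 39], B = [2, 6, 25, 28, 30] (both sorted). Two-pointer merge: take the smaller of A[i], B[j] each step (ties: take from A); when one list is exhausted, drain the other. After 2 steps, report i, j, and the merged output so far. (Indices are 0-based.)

i=0, j=2, merged so far=[2, 6]

i=0 j=0: A[i]=14>B[j]=2 take 2, j++
i=0 j=1: A[i]=14>B[j]=6 take 6, j++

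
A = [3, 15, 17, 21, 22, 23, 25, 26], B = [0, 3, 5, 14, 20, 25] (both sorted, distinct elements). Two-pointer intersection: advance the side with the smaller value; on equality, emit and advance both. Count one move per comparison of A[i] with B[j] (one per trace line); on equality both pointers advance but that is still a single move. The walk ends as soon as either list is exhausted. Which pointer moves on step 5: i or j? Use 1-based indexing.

i

[i=1,j=1] 3>0 → j++
[i=1,j=2] 3==3 emit → i++,j++
[i=2,j=3] 15>5 → j++
[i=2,j=4] 15>14 → j++
[i=2,j=5] 15<20 → i++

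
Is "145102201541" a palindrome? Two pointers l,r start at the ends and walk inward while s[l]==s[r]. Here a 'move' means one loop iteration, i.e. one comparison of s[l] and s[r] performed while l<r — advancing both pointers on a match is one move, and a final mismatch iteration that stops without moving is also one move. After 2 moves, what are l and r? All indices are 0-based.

l=2, r=9

l=0 r=11: '1'=='1', l++,r--
l=1 r=10: '4'=='4', l++,r--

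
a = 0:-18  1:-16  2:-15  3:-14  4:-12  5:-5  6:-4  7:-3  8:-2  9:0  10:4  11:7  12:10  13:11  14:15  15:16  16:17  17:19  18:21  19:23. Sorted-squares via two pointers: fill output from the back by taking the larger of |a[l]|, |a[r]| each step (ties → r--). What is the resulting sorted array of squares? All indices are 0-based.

[0,19] |-18|<=|23| out[19]=529 → r--
[0,18] |-18|<=|21| out[18]=441 → r--
[0,17] |-18|<=|19| out[17]=361 → r--
[0,16] |-18|>|17| out[16]=324 → l++
[1,16] |-16|<=|17| out[15]=289 → r--
[1,15] |-16|<=|16| out[14]=256 → r--
[1,14] |-16|>|15| out[13]=256 → l++
[2,14] |-15|<=|15| out[12]=225 → r--
[2,13] |-15|>|11| out[11]=225 → l++
[3,13] |-14|>|11| out[10]=196 → l++
[4,13] |-12|>|11| out[9]=144 → l++
[5,13] |-5|<=|11| out[8]=121 → r--
[5,12] |-5|<=|10| out[7]=100 → r--
[5,11] |-5|<=|7| out[6]=49 → r--
[5,10] |-5|>|4| out[5]=25 → l++
[6,10] |-4|<=|4| out[4]=16 → r--
[6,9] |-4|>|0| out[3]=16 → l++
[7,9] |-3|>|0| out[2]=9 → l++
[8,9] |-2|>|0| out[1]=4 → l++
[9,9] |0|<=|0| out[0]=0 → r--

[0, 4, 9, 16, 16, 25, 49, 100, 121, 144, 196, 225, 225, 256, 256, 289, 324, 361, 441, 529]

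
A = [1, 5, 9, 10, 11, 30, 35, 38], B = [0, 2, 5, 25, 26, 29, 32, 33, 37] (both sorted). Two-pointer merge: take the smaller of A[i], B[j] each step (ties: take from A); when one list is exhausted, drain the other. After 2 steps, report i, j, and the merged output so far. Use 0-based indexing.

i=1, j=1, merged so far=[0, 1]

i=0 j=0: A[i]=1>B[j]=0 take 0, j++
i=0 j=1: A[i]=1<=B[j]=2 take 1, i++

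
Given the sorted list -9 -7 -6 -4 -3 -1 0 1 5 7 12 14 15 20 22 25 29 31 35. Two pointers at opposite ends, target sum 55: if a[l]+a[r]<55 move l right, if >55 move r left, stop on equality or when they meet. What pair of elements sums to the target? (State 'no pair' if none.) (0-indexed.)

l=0 r=18: -9+35=26 <55, l++
l=1 r=18: -7+35=28 <55, l++
l=2 r=18: -6+35=29 <55, l++
l=3 r=18: -4+35=31 <55, l++
l=4 r=18: -3+35=32 <55, l++
l=5 r=18: -1+35=34 <55, l++
l=6 r=18: 0+35=35 <55, l++
l=7 r=18: 1+35=36 <55, l++
l=8 r=18: 5+35=40 <55, l++
l=9 r=18: 7+35=42 <55, l++
l=10 r=18: 12+35=47 <55, l++
l=11 r=18: 14+35=49 <55, l++
l=12 r=18: 15+35=50 <55, l++
l=13 r=18: 20+35=55, found

(20, 35)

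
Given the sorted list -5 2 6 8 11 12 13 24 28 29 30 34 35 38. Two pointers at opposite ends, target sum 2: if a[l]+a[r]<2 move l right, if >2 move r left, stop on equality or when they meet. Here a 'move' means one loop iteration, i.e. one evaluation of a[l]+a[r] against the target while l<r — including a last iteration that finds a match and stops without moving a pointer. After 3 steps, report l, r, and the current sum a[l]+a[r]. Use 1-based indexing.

[1,14] -5+38=33 >2 → r--
[1,13] -5+35=30 >2 → r--
[1,12] -5+34=29 >2 → r--

l=1, r=11, sum=25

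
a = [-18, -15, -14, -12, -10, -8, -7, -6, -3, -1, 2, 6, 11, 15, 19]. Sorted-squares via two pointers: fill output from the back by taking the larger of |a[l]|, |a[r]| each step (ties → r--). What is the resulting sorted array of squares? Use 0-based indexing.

l=0 r=14: |-18|<=|19| out[14]=361, r--
l=0 r=13: |-18|>|15| out[13]=324, l++
l=1 r=13: |-15|<=|15| out[12]=225, r--
l=1 r=12: |-15|>|11| out[11]=225, l++
l=2 r=12: |-14|>|11| out[10]=196, l++
l=3 r=12: |-12|>|11| out[9]=144, l++
l=4 r=12: |-10|<=|11| out[8]=121, r--
l=4 r=11: |-10|>|6| out[7]=100, l++
l=5 r=11: |-8|>|6| out[6]=64, l++
l=6 r=11: |-7|>|6| out[5]=49, l++
l=7 r=11: |-6|<=|6| out[4]=36, r--
l=7 r=10: |-6|>|2| out[3]=36, l++
l=8 r=10: |-3|>|2| out[2]=9, l++
l=9 r=10: |-1|<=|2| out[1]=4, r--
l=9 r=9: |-1|<=|-1| out[0]=1, r--

[1, 4, 9, 36, 36, 49, 64, 100, 121, 144, 196, 225, 225, 324, 361]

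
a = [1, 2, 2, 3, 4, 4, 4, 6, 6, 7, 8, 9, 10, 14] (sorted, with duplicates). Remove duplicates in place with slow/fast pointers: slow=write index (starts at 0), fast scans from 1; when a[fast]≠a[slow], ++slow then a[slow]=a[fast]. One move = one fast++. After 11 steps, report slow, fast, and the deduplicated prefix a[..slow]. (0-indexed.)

slow=7, fast=12, prefix=[1, 2, 3, 4, 6, 7, 8, 9]

(s=0,f=1) a[fast]=2≠a[slow]=1 write a[1]=2 → slow++,fast++
(s=1,f=2) a[fast]=2=a[slow] dup → fast++
(s=1,f=3) a[fast]=3≠a[slow]=2 write a[2]=3 → slow++,fast++
(s=2,f=4) a[fast]=4≠a[slow]=3 write a[3]=4 → slow++,fast++
(s=3,f=5) a[fast]=4=a[slow] dup → fast++
(s=3,f=6) a[fast]=4=a[slow] dup → fast++
(s=3,f=7) a[fast]=6≠a[slow]=4 write a[4]=6 → slow++,fast++
(s=4,f=8) a[fast]=6=a[slow] dup → fast++
(s=4,f=9) a[fast]=7≠a[slow]=6 write a[5]=7 → slow++,fast++
(s=5,f=10) a[fast]=8≠a[slow]=7 write a[6]=8 → slow++,fast++
(s=6,f=11) a[fast]=9≠a[slow]=8 write a[7]=9 → slow++,fast++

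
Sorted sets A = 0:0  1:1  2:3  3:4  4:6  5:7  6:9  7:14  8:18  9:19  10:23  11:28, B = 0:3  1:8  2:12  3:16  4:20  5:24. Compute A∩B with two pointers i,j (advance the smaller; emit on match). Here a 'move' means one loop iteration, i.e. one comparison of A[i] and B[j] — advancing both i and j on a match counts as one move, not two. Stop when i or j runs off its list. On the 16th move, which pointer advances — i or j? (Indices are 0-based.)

[i=0,j=0] 0<3 → i++
[i=1,j=0] 1<3 → i++
[i=2,j=0] 3==3 emit → i++,j++
[i=3,j=1] 4<8 → i++
[i=4,j=1] 6<8 → i++
[i=5,j=1] 7<8 → i++
[i=6,j=1] 9>8 → j++
[i=6,j=2] 9<12 → i++
[i=7,j=2] 14>12 → j++
[i=7,j=3] 14<16 → i++
[i=8,j=3] 18>16 → j++
[i=8,j=4] 18<20 → i++
[i=9,j=4] 19<20 → i++
[i=10,j=4] 23>20 → j++
[i=10,j=5] 23<24 → i++
[i=11,j=5] 28>24 → j++

j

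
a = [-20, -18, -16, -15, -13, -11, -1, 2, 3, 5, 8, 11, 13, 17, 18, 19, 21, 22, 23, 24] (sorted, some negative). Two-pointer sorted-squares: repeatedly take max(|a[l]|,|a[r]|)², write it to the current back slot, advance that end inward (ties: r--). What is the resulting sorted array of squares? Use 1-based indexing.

[1,20] |-20|<=|24| out[20]=576 → r--
[1,19] |-20|<=|23| out[19]=529 → r--
[1,18] |-20|<=|22| out[18]=484 → r--
[1,17] |-20|<=|21| out[17]=441 → r--
[1,16] |-20|>|19| out[16]=400 → l++
[2,16] |-18|<=|19| out[15]=361 → r--
[2,15] |-18|<=|18| out[14]=324 → r--
[2,14] |-18|>|17| out[13]=324 → l++
[3,14] |-16|<=|17| out[12]=289 → r--
[3,13] |-16|>|13| out[11]=256 → l++
[4,13] |-15|>|13| out[10]=225 → l++
[5,13] |-13|<=|13| out[9]=169 → r--
[5,12] |-13|>|11| out[8]=169 → l++
[6,12] |-11|<=|11| out[7]=121 → r--
[6,11] |-11|>|8| out[6]=121 → l++
[7,11] |-1|<=|8| out[5]=64 → r--
[7,10] |-1|<=|5| out[4]=25 → r--
[7,9] |-1|<=|3| out[3]=9 → r--
[7,8] |-1|<=|2| out[2]=4 → r--
[7,7] |-1|<=|-1| out[1]=1 → r--

[1, 4, 9, 25, 64, 121, 121, 169, 169, 225, 256, 289, 324, 324, 361, 400, 441, 484, 529, 576]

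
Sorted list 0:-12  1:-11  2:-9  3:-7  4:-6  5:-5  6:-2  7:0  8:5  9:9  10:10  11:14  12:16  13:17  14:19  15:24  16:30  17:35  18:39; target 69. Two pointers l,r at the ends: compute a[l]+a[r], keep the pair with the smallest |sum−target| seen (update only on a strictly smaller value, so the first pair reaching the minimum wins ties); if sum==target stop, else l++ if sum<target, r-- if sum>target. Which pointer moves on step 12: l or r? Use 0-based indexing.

l=0 r=18: -12+39=27 d=42 *, l++
l=1 r=18: -11+39=28 d=41 *, l++
l=2 r=18: -9+39=30 d=39 *, l++
l=3 r=18: -7+39=32 d=37 *, l++
l=4 r=18: -6+39=33 d=36 *, l++
l=5 r=18: -5+39=34 d=35 *, l++
l=6 r=18: -2+39=37 d=32 *, l++
l=7 r=18: 0+39=39 d=30 *, l++
l=8 r=18: 5+39=44 d=25 *, l++
l=9 r=18: 9+39=48 d=21 *, l++
l=10 r=18: 10+39=49 d=20 *, l++
l=11 r=18: 14+39=53 d=16 *, l++

l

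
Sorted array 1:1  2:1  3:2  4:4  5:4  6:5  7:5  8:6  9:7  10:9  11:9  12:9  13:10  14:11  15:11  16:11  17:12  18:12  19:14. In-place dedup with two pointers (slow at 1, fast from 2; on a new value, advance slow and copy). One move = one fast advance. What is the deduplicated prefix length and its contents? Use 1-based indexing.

length 11; prefix = [1, 2, 4, 5, 6, 7, 9, 10, 11, 12, 14]

(s=1,f=2) a[fast]=1=a[slow] dup → fast++
(s=1,f=3) a[fast]=2≠a[slow]=1 write a[2]=2 → slow++,fast++
(s=2,f=4) a[fast]=4≠a[slow]=2 write a[3]=4 → slow++,fast++
(s=3,f=5) a[fast]=4=a[slow] dup → fast++
(s=3,f=6) a[fast]=5≠a[slow]=4 write a[4]=5 → slow++,fast++
(s=4,f=7) a[fast]=5=a[slow] dup → fast++
(s=4,f=8) a[fast]=6≠a[slow]=5 write a[5]=6 → slow++,fast++
(s=5,f=9) a[fast]=7≠a[slow]=6 write a[6]=7 → slow++,fast++
(s=6,f=10) a[fast]=9≠a[slow]=7 write a[7]=9 → slow++,fast++
(s=7,f=11) a[fast]=9=a[slow] dup → fast++
(s=7,f=12) a[fast]=9=a[slow] dup → fast++
(s=7,f=13) a[fast]=10≠a[slow]=9 write a[8]=10 → slow++,fast++
(s=8,f=14) a[fast]=11≠a[slow]=10 write a[9]=11 → slow++,fast++
(s=9,f=15) a[fast]=11=a[slow] dup → fast++
(s=9,f=16) a[fast]=11=a[slow] dup → fast++
(s=9,f=17) a[fast]=12≠a[slow]=11 write a[10]=12 → slow++,fast++
(s=10,f=18) a[fast]=12=a[slow] dup → fast++
(s=10,f=19) a[fast]=14≠a[slow]=12 write a[11]=14 → slow++,fast++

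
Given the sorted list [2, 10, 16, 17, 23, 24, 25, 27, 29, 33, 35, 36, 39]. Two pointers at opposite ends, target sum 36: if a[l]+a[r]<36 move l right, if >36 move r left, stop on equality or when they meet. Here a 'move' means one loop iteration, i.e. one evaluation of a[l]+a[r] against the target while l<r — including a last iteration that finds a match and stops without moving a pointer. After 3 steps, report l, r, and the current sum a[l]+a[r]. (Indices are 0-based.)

l=0, r=9, sum=35

[0,12] 2+39=41 >36 → r--
[0,11] 2+36=38 >36 → r--
[0,10] 2+35=37 >36 → r--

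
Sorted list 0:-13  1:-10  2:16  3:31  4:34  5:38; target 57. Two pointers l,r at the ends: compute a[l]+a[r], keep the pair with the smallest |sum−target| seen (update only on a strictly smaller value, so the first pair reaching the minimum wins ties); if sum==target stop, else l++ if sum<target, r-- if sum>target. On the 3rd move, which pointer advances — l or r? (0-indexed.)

[0,5] -13+38=25 d=32 * → l++
[1,5] -10+38=28 d=29 * → l++
[2,5] 16+38=54 d=3 * → l++

l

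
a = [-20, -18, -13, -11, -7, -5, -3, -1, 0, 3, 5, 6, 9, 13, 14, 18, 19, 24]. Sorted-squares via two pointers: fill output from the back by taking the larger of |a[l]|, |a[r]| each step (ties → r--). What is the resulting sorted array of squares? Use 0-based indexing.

[0, 1, 9, 9, 25, 25, 36, 49, 81, 121, 169, 169, 196, 324, 324, 361, 400, 576]

l=0 r=17: |-20|<=|24| out[17]=576, r--
l=0 r=16: |-20|>|19| out[16]=400, l++
l=1 r=16: |-18|<=|19| out[15]=361, r--
l=1 r=15: |-18|<=|18| out[14]=324, r--
l=1 r=14: |-18|>|14| out[13]=324, l++
l=2 r=14: |-13|<=|14| out[12]=196, r--
l=2 r=13: |-13|<=|13| out[11]=169, r--
l=2 r=12: |-13|>|9| out[10]=169, l++
l=3 r=12: |-11|>|9| out[9]=121, l++
l=4 r=12: |-7|<=|9| out[8]=81, r--
l=4 r=11: |-7|>|6| out[7]=49, l++
l=5 r=11: |-5|<=|6| out[6]=36, r--
l=5 r=10: |-5|<=|5| out[5]=25, r--
l=5 r=9: |-5|>|3| out[4]=25, l++
l=6 r=9: |-3|<=|3| out[3]=9, r--
l=6 r=8: |-3|>|0| out[2]=9, l++
l=7 r=8: |-1|>|0| out[1]=1, l++
l=8 r=8: |0|<=|0| out[0]=0, r--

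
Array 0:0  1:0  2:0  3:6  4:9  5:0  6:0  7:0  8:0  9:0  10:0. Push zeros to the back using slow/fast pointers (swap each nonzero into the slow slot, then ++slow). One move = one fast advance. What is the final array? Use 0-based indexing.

slow=0 fast=0: a[fast]=0, fast++
slow=0 fast=1: a[fast]=0, fast++
slow=0 fast=2: a[fast]=0, fast++
slow=0 fast=3: a[fast]=6≠0 swap→a[0]=6, slow++,fast++
slow=1 fast=4: a[fast]=9≠0 swap→a[1]=9, slow++,fast++
slow=2 fast=5: a[fast]=0, fast++
slow=2 fast=6: a[fast]=0, fast++
slow=2 fast=7: a[fast]=0, fast++
slow=2 fast=8: a[fast]=0, fast++
slow=2 fast=9: a[fast]=0, fast++
slow=2 fast=10: a[fast]=0, fast++

[6, 9, 0, 0, 0, 0, 0, 0, 0, 0, 0]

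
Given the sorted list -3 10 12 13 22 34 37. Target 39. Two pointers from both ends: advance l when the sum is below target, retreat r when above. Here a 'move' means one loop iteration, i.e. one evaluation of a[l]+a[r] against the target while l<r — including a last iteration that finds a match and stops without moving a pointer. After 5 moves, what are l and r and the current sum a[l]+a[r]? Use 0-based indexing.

l=0 r=6: -3+37=34 <39, l++
l=1 r=6: 10+37=47 >39, r--
l=1 r=5: 10+34=44 >39, r--
l=1 r=4: 10+22=32 <39, l++
l=2 r=4: 12+22=34 <39, l++

l=3, r=4, sum=35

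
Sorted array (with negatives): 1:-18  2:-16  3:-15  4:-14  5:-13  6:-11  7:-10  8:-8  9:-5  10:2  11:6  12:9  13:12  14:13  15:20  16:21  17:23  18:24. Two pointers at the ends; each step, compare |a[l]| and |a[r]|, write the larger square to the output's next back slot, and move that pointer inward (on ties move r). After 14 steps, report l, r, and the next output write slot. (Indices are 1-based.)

l=8, r=11, next write slot=4

[1,18] |-18|<=|24| out[18]=576 → r--
[1,17] |-18|<=|23| out[17]=529 → r--
[1,16] |-18|<=|21| out[16]=441 → r--
[1,15] |-18|<=|20| out[15]=400 → r--
[1,14] |-18|>|13| out[14]=324 → l++
[2,14] |-16|>|13| out[13]=256 → l++
[3,14] |-15|>|13| out[12]=225 → l++
[4,14] |-14|>|13| out[11]=196 → l++
[5,14] |-13|<=|13| out[10]=169 → r--
[5,13] |-13|>|12| out[9]=169 → l++
[6,13] |-11|<=|12| out[8]=144 → r--
[6,12] |-11|>|9| out[7]=121 → l++
[7,12] |-10|>|9| out[6]=100 → l++
[8,12] |-8|<=|9| out[5]=81 → r--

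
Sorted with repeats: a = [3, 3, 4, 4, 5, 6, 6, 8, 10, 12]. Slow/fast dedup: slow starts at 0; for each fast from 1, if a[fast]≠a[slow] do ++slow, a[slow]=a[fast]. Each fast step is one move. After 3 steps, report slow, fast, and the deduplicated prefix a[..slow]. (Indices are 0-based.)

slow=1, fast=4, prefix=[3, 4]

(s=0,f=1) a[fast]=3=a[slow] dup → fast++
(s=0,f=2) a[fast]=4≠a[slow]=3 write a[1]=4 → slow++,fast++
(s=1,f=3) a[fast]=4=a[slow] dup → fast++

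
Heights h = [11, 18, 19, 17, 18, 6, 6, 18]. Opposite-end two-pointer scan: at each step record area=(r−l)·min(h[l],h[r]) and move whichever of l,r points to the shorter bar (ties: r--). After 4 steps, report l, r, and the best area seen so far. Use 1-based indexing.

l=2, r=5, best area=108

l=1 r=8: min(11,18)*7=77 best=77 *, l++
l=2 r=8: min(18,18)*6=108 best=108 *, r--
l=2 r=7: min(18,6)*5=30 best=108, r--
l=2 r=6: min(18,6)*4=24 best=108, r--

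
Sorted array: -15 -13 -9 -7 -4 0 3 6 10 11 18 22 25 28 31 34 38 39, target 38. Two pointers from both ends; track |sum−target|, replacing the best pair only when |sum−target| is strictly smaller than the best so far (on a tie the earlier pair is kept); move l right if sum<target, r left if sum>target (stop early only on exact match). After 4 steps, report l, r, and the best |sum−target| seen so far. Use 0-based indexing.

l=4, r=17, best |Δ|=6

[0,17] -15+39=24 d=14 * → l++
[1,17] -13+39=26 d=12 * → l++
[2,17] -9+39=30 d=8 * → l++
[3,17] -7+39=32 d=6 * → l++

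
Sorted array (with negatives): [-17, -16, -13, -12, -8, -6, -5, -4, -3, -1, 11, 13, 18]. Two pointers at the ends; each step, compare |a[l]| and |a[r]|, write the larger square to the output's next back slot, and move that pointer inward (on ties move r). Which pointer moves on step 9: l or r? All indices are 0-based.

l

l=0 r=12: |-17|<=|18| out[12]=324, r--
l=0 r=11: |-17|>|13| out[11]=289, l++
l=1 r=11: |-16|>|13| out[10]=256, l++
l=2 r=11: |-13|<=|13| out[9]=169, r--
l=2 r=10: |-13|>|11| out[8]=169, l++
l=3 r=10: |-12|>|11| out[7]=144, l++
l=4 r=10: |-8|<=|11| out[6]=121, r--
l=4 r=9: |-8|>|-1| out[5]=64, l++
l=5 r=9: |-6|>|-1| out[4]=36, l++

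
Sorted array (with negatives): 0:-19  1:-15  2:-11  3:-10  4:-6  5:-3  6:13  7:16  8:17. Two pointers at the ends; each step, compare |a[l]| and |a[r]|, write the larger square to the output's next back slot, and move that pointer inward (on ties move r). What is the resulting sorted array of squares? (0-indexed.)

[0,8] |-19|>|17| out[8]=361 → l++
[1,8] |-15|<=|17| out[7]=289 → r--
[1,7] |-15|<=|16| out[6]=256 → r--
[1,6] |-15|>|13| out[5]=225 → l++
[2,6] |-11|<=|13| out[4]=169 → r--
[2,5] |-11|>|-3| out[3]=121 → l++
[3,5] |-10|>|-3| out[2]=100 → l++
[4,5] |-6|>|-3| out[1]=36 → l++
[5,5] |-3|<=|-3| out[0]=9 → r--

[9, 36, 100, 121, 169, 225, 256, 289, 361]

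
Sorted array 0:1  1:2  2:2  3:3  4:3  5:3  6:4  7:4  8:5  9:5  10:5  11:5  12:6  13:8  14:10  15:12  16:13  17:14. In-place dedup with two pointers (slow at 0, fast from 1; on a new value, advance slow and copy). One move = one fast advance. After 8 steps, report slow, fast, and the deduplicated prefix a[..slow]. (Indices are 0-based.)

slow=0 fast=1: a[fast]=2≠a[slow]=1 write a[1]=2, slow++,fast++
slow=1 fast=2: a[fast]=2=a[slow] dup, fast++
slow=1 fast=3: a[fast]=3≠a[slow]=2 write a[2]=3, slow++,fast++
slow=2 fast=4: a[fast]=3=a[slow] dup, fast++
slow=2 fast=5: a[fast]=3=a[slow] dup, fast++
slow=2 fast=6: a[fast]=4≠a[slow]=3 write a[3]=4, slow++,fast++
slow=3 fast=7: a[fast]=4=a[slow] dup, fast++
slow=3 fast=8: a[fast]=5≠a[slow]=4 write a[4]=5, slow++,fast++

slow=4, fast=9, prefix=[1, 2, 3, 4, 5]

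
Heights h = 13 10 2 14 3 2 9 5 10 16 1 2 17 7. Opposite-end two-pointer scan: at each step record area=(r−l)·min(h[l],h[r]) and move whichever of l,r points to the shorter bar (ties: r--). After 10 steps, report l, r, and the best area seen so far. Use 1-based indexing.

[1,14] min(13,7)*13=91 best=91 * → r--
[1,13] min(13,17)*12=156 best=156 * → l++
[2,13] min(10,17)*11=110 best=156 → l++
[3,13] min(2,17)*10=20 best=156 → l++
[4,13] min(14,17)*9=126 best=156 → l++
[5,13] min(3,17)*8=24 best=156 → l++
[6,13] min(2,17)*7=14 best=156 → l++
[7,13] min(9,17)*6=54 best=156 → l++
[8,13] min(5,17)*5=25 best=156 → l++
[9,13] min(10,17)*4=40 best=156 → l++

l=10, r=13, best area=156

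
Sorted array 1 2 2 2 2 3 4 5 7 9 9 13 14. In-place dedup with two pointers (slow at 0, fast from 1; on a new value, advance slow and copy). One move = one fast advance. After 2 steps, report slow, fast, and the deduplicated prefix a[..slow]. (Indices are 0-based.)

(s=0,f=1) a[fast]=2≠a[slow]=1 write a[1]=2 → slow++,fast++
(s=1,f=2) a[fast]=2=a[slow] dup → fast++

slow=1, fast=3, prefix=[1, 2]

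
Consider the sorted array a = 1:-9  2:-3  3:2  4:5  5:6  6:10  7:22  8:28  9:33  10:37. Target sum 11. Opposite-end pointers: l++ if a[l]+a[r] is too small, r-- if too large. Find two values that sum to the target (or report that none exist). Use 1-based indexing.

[1,10] -9+37=28 >11 → r--
[1,9] -9+33=24 >11 → r--
[1,8] -9+28=19 >11 → r--
[1,7] -9+22=13 >11 → r--
[1,6] -9+10=1 <11 → l++
[2,6] -3+10=7 <11 → l++
[3,6] 2+10=12 >11 → r--
[3,5] 2+6=8 <11 → l++
[4,5] 5+6=11 → found

(5, 6)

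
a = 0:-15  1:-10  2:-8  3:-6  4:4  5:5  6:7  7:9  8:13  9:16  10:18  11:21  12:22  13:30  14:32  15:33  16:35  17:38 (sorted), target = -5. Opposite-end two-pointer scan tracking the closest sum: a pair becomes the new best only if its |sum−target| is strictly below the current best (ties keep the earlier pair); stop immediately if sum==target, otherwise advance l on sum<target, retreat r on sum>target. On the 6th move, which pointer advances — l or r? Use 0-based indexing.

r

[0,17] -15+38=23 d=28 * → r--
[0,16] -15+35=20 d=25 * → r--
[0,15] -15+33=18 d=23 * → r--
[0,14] -15+32=17 d=22 * → r--
[0,13] -15+30=15 d=20 * → r--
[0,12] -15+22=7 d=12 * → r--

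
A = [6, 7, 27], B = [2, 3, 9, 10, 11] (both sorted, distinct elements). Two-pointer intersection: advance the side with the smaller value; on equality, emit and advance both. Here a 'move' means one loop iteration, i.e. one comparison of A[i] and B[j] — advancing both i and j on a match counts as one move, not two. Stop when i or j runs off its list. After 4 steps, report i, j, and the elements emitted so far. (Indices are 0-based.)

i=0 j=0: 6>2, j++
i=0 j=1: 6>3, j++
i=0 j=2: 6<9, i++
i=1 j=2: 7<9, i++

i=2, j=2, emitted=[]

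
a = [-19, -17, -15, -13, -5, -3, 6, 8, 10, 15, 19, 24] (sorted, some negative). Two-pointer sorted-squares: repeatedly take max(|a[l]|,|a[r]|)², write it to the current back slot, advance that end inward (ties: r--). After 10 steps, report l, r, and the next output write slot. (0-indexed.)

l=0 r=11: |-19|<=|24| out[11]=576, r--
l=0 r=10: |-19|<=|19| out[10]=361, r--
l=0 r=9: |-19|>|15| out[9]=361, l++
l=1 r=9: |-17|>|15| out[8]=289, l++
l=2 r=9: |-15|<=|15| out[7]=225, r--
l=2 r=8: |-15|>|10| out[6]=225, l++
l=3 r=8: |-13|>|10| out[5]=169, l++
l=4 r=8: |-5|<=|10| out[4]=100, r--
l=4 r=7: |-5|<=|8| out[3]=64, r--
l=4 r=6: |-5|<=|6| out[2]=36, r--

l=4, r=5, next write slot=1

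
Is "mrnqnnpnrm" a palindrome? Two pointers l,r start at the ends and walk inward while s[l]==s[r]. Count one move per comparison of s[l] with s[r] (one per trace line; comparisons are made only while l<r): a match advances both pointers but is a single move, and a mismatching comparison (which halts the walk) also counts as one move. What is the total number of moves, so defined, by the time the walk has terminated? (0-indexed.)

l=0 r=9: 'm'=='m', l++,r--
l=1 r=8: 'r'=='r', l++,r--
l=2 r=7: 'n'=='n', l++,r--
l=3 r=6: 'q'!='p', stop

4 moves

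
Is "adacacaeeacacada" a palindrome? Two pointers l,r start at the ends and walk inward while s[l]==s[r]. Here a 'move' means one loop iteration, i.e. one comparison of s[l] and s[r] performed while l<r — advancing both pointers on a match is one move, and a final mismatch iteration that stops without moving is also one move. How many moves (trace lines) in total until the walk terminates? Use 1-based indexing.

l=1 r=16: 'a'=='a', l++,r--
l=2 r=15: 'd'=='d', l++,r--
l=3 r=14: 'a'=='a', l++,r--
l=4 r=13: 'c'=='c', l++,r--
l=5 r=12: 'a'=='a', l++,r--
l=6 r=11: 'c'=='c', l++,r--
l=7 r=10: 'a'=='a', l++,r--
l=8 r=9: 'e'=='e', l++,r--

8 moves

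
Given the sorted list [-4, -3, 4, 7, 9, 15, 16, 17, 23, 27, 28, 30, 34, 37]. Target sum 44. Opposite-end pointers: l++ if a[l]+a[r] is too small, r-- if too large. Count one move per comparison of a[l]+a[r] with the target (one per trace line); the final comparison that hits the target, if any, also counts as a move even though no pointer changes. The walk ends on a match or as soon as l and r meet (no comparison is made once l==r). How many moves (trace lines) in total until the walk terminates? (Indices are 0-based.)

4 moves

l=0 r=13: -4+37=33 <44, l++
l=1 r=13: -3+37=34 <44, l++
l=2 r=13: 4+37=41 <44, l++
l=3 r=13: 7+37=44, found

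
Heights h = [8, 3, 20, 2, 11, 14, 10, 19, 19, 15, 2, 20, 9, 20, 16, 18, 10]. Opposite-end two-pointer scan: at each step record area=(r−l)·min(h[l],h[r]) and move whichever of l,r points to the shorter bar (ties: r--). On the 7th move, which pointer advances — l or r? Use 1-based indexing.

r

[1,17] min(8,10)*16=128 best=128 * → l++
[2,17] min(3,10)*15=45 best=128 → l++
[3,17] min(20,10)*14=140 best=140 * → r--
[3,16] min(20,18)*13=234 best=234 * → r--
[3,15] min(20,16)*12=192 best=234 → r--
[3,14] min(20,20)*11=220 best=234 → r--
[3,13] min(20,9)*10=90 best=234 → r--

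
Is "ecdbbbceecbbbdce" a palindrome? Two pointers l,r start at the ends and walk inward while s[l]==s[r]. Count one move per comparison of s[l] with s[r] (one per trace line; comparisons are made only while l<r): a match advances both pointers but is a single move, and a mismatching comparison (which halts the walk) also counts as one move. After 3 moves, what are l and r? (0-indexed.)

[0,15] 'e'=='e' → l++,r--
[1,14] 'c'=='c' → l++,r--
[2,13] 'd'=='d' → l++,r--

l=3, r=12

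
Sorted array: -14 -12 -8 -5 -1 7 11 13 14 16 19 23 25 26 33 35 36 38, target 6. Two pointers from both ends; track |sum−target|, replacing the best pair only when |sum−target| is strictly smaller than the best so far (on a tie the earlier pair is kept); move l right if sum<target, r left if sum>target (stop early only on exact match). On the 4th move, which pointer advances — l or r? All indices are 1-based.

r

[1,18] -14+38=24 d=18 * → r--
[1,17] -14+36=22 d=16 * → r--
[1,16] -14+35=21 d=15 * → r--
[1,15] -14+33=19 d=13 * → r--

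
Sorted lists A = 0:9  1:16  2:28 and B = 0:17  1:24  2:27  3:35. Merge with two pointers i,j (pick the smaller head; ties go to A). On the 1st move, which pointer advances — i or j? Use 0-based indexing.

i=0 j=0: A[i]=9<=B[j]=17 take 9, i++

i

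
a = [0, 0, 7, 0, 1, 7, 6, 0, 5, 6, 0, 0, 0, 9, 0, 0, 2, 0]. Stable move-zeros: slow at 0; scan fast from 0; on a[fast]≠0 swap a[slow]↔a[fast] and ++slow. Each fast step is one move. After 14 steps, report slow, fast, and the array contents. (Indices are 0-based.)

slow=7, fast=14, a=[7, 1, 7, 6, 5, 6, 9, 0, 0, 0, 0, 0, 0, 0, 0, 0, 2, 0]

slow=0 fast=0: a[fast]=0, fast++
slow=0 fast=1: a[fast]=0, fast++
slow=0 fast=2: a[fast]=7≠0 swap→a[0]=7, slow++,fast++
slow=1 fast=3: a[fast]=0, fast++
slow=1 fast=4: a[fast]=1≠0 swap→a[1]=1, slow++,fast++
slow=2 fast=5: a[fast]=7≠0 swap→a[2]=7, slow++,fast++
slow=3 fast=6: a[fast]=6≠0 swap→a[3]=6, slow++,fast++
slow=4 fast=7: a[fast]=0, fast++
slow=4 fast=8: a[fast]=5≠0 swap→a[4]=5, slow++,fast++
slow=5 fast=9: a[fast]=6≠0 swap→a[5]=6, slow++,fast++
slow=6 fast=10: a[fast]=0, fast++
slow=6 fast=11: a[fast]=0, fast++
slow=6 fast=12: a[fast]=0, fast++
slow=6 fast=13: a[fast]=9≠0 swap→a[6]=9, slow++,fast++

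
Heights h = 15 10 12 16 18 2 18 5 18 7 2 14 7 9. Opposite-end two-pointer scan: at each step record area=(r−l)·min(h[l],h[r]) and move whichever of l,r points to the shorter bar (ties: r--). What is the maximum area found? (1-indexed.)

max area = 154

[1,14] min(15,9)*13=117 best=117 * → r--
[1,13] min(15,7)*12=84 best=117 → r--
[1,12] min(15,14)*11=154 best=154 * → r--
[1,11] min(15,2)*10=20 best=154 → r--
[1,10] min(15,7)*9=63 best=154 → r--
[1,9] min(15,18)*8=120 best=154 → l++
[2,9] min(10,18)*7=70 best=154 → l++
[3,9] min(12,18)*6=72 best=154 → l++
[4,9] min(16,18)*5=80 best=154 → l++
[5,9] min(18,18)*4=72 best=154 → r--
[5,8] min(18,5)*3=15 best=154 → r--
[5,7] min(18,18)*2=36 best=154 → r--
[5,6] min(18,2)*1=2 best=154 → r--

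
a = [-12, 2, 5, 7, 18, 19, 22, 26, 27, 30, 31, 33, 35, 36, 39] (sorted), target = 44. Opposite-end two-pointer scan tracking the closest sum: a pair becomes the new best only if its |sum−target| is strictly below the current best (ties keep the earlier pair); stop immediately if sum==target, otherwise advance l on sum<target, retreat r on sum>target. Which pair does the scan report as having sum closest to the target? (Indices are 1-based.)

pair (5, 39) with sum 44 (|Δ|=0)

l=1 r=15: -12+39=27 d=17 *, l++
l=2 r=15: 2+39=41 d=3 *, l++
l=3 r=15: 5+39=44 d=0 *, stop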